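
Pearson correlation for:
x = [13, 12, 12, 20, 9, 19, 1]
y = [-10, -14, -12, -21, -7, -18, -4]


n=7, Σx=86, Σy=-86, Σxy=-1271, Σx²=1300, Σy²=1270
r = (7×(-1271) - 86×(-86))/√((7×1300 - 86²)(7×1270 - (-86)²))
= -1501/√(1704×1494) = -1501/√2545776 ≈ -1501/1595.5488 ≈ -0.9407

r ≈ -0.9407


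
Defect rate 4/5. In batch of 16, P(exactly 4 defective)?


Binomial: P(X=4) = C(16,4)×p^4×(1-p)^12
= 1820 × 256/625 × 1/244140625 = 93184/30517578125

P(X=4) = 93184/30517578125 ≈ 0.00%


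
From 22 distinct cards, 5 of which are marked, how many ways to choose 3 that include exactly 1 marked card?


Choose 1 of the 5 marked cards and 2 of the other 17 cards:
C(5,1)×C(17,2) = 5×136 = 680

680


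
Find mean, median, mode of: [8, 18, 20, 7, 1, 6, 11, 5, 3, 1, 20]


Sorted: [1, 1, 3, 5, 6, 7, 8, 11, 18, 20, 20]
Mean = 100/11
Median = 7
Freq: {8: 1, 18: 1, 20: 2, 7: 1, 1: 2, 6: 1, 11: 1, 5: 1, 3: 1}
Mode: [1, 20]

Mean=100/11, Median=7, Mode=[1, 20]


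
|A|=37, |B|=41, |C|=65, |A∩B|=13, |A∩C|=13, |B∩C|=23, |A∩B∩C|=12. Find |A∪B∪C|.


|A∪B∪C| = 37+41+65-13-13-23+12 = 106

|A∪B∪C| = 106


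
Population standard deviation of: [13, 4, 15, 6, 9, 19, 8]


Mean = 74/7
  (13-74/7)²=289/49
  (4-74/7)²=2116/49
  (15-74/7)²=961/49
  (6-74/7)²=1024/49
  (9-74/7)²=121/49
  (19-74/7)²=3481/49
  (8-74/7)²=324/49
Σ(x-μ)² = 1188/7
σ² = (1188/7)/7 = 1188/49

σ = √(1188/49) ≈ 4.9239


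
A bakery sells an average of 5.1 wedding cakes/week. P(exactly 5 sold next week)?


Poisson(λ=5.1): P(X=5) = e^(-λ)×λ^k/k!
= e^(-5.1) × 5.1^5 / 5!
≈ 0.006096746566 × 3450.25251 / 120 ≈ 0.175294

P(X=5) ≈ 0.175294 ≈ 17.53%


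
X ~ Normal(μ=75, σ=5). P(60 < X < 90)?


z₁=(60-75)/5=-3.0, z₂=(90-75)/5=3.0
P = Φ(3.0) - Φ(-3.0) = 0.998650 - 0.001350 = 0.997300 ≈ 0.9973

P(60 < X < 90) ≈ 0.9973


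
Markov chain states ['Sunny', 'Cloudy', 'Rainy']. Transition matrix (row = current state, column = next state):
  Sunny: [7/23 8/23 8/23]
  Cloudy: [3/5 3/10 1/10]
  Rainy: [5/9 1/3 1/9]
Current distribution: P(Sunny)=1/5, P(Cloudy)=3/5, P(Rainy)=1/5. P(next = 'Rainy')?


P(next=Rainy) = Σᵢ P(now=i)×P(i→Rainy)
= 1/5×8/23 + 3/5×1/10 + 1/5×1/9
= 8/115 + 3/50 + 1/45 = 1571/10350

P = 1571/10350 ≈ 0.1518


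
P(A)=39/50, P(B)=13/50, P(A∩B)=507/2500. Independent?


P(A)×P(B) = 507/2500
P(A∩B) = 507/2500
Equal ✓ → Independent

Yes, independent


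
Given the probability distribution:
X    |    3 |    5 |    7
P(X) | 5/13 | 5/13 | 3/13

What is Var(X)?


E[X] = 61/13
E[X²] = 317/13
Var(X) = E[X²] - (E[X])² = 317/13 - 3721/169 = 400/169

Var(X) = 400/169 ≈ 2.3669


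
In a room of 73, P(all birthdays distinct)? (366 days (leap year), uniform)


P(all different) = Π(366-i)/366 for i=0..72
= (366/366)×(365/366)×...×(294/366)
= 0.000449

P ≈ 0.0004 ≈ 0.04%


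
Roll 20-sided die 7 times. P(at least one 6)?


P(no 6)^7 = (19/20)^7 = 893871739/1280000000
P(≥1) = 1 - 893871739/1280000000 = 386128261/1280000000

P = 386128261/1280000000 ≈ 30.17%


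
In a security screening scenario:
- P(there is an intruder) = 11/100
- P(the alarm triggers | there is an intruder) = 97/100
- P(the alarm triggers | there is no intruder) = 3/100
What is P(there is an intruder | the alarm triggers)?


Using Bayes' theorem:
P(A|B) = P(B|A)·P(A) / P(B)

P(the alarm triggers) = 97/100 × 11/100 + 3/100 × 89/100
= 1067/10000 + 267/10000 = 667/5000

P(there is an intruder|the alarm triggers) = (1067/10000) / (667/5000) = 1067/1334

P(there is an intruder|the alarm triggers) = 1067/1334 ≈ 79.99%


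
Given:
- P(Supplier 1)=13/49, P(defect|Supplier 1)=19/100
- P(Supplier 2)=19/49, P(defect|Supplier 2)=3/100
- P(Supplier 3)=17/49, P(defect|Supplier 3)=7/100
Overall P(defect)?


P(B) = Σ P(B|Aᵢ)×P(Aᵢ)
  19/100×13/49 = 247/4900
  3/100×19/49 = 57/4900
  7/100×17/49 = 17/700
Sum = 423/4900

P(defect) = 423/4900 ≈ 8.63%


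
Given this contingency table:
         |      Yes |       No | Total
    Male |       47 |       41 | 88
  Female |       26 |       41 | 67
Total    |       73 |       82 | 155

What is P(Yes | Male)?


P(Yes | Male) = 47/(47+41) = 47/88

P(Yes|Male) = 47/88 ≈ 53.41%


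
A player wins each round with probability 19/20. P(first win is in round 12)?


Geometric: P(X=12) = (1-p)^(k-1)×p = (1/20)^11×19/20 = 19/4096000000000000

P(X=12) = 19/4096000000000000 ≈ 0.00%


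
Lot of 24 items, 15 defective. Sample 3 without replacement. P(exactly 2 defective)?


Hypergeometric: C(15,2)×C(9,1)/C(24,3)
= 105×9/2024 = 945/2024

P(X=2) = 945/2024 ≈ 46.69%


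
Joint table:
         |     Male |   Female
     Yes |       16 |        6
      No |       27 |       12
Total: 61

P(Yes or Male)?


P(Yes∨Male) = P(Yes) + P(Male) - P(Yes∧Male)
= (22 + 43 - 16)/61 = 49/61

P = 49/61 ≈ 80.33%


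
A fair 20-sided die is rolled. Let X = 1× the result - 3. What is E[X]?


E[die] = (1+20)/2 = 21/2
E[X] = 1×21/2 - 3 = 15/2

E[X] = 15/2


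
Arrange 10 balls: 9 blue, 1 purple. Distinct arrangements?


10!/(9!×1!) = 10

10


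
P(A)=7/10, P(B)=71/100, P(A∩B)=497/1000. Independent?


P(A)×P(B) = 497/1000
P(A∩B) = 497/1000
Equal ✓ → Independent

Yes, independent


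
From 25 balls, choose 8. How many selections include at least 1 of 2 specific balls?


Complement: C(25,8) - C(23,8) = 1081575 - 490314 = 591261

591261


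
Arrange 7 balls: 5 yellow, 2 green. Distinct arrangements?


7!/(5!×2!) = 21

21


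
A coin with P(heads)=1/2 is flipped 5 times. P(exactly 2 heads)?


Binomial: P(X=2) = C(5,2)×p^2×(1-p)^3
= 10 × 1/4 × 1/8 = 5/16

P(X=2) = 5/16 ≈ 31.25%


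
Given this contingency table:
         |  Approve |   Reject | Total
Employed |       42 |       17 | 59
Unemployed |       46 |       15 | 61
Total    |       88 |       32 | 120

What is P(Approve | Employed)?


P(Approve | Employed) = 42/(42+17) = 42/59

P(Approve|Employed) = 42/59 ≈ 71.19%


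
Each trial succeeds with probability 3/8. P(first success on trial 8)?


Geometric: P(X=8) = (1-p)^(k-1)×p = (5/8)^7×3/8 = 234375/16777216

P(X=8) = 234375/16777216 ≈ 1.40%


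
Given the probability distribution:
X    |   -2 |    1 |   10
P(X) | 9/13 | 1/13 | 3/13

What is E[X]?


E[X] = Σ x·P(X=x)
= (-2)×(9/13) + (1)×(1/13) + (10)×(3/13)
= 1

E[X] = 1


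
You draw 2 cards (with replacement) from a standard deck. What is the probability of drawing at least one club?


P(not a club) = 39/52 = 3/4
P(none in 2 draws) = (3/4)^2 = 9/16
P(≥1 club) = 1 - 9/16 = 7/16

P = 7/16 ≈ 43.75%


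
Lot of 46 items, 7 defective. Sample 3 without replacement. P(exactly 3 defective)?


Hypergeometric: C(7,3)×C(39,0)/C(46,3)
= 35×1/15180 = 7/3036

P(X=3) = 7/3036 ≈ 0.23%


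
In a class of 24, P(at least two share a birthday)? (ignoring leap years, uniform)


P(all different) = Π(365-i)/365 for i=0..23
= 0.461656
P(match) = 1 - 0.461656 = 0.538344

P ≈ 0.5383 ≈ 53.83%


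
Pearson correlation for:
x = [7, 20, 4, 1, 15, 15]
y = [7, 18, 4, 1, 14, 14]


n=6, Σx=62, Σy=58, Σxy=846, Σx²=916, Σy²=782
r = (6×846 - 62×58)/√((6×916 - 62²)(6×782 - 58²))
= 1480/√(1652×1328) = 1480/√2193856 ≈ 1480/1481.1671 ≈ 0.9992

r ≈ 0.9992


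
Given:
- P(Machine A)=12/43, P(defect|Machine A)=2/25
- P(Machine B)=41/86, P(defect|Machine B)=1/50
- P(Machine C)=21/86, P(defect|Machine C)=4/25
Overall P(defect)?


P(B) = Σ P(B|Aᵢ)×P(Aᵢ)
  2/25×12/43 = 24/1075
  1/50×41/86 = 41/4300
  4/25×21/86 = 42/1075
Sum = 61/860

P(defect) = 61/860 ≈ 7.09%


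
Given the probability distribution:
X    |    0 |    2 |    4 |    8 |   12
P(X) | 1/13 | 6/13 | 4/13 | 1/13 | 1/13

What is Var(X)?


E[X] = 48/13
E[X²] = 296/13
Var(X) = E[X²] - (E[X])² = 296/13 - 2304/169 = 1544/169

Var(X) = 1544/169 ≈ 9.1361


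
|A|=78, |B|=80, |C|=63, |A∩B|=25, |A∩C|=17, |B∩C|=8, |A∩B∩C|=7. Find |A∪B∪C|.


|A∪B∪C| = 78+80+63-25-17-8+7 = 178

|A∪B∪C| = 178


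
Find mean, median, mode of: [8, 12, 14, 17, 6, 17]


Sorted: [6, 8, 12, 14, 17, 17]
Mean = 74/6 = 37/3
Median = 13
Freq: {8: 1, 12: 1, 14: 1, 17: 2, 6: 1}
Mode: [17]

Mean=37/3, Median=13, Mode=17


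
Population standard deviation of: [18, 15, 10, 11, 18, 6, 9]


Mean = 87/7
  (18-87/7)²=1521/49
  (15-87/7)²=324/49
  (10-87/7)²=289/49
  (11-87/7)²=100/49
  (18-87/7)²=1521/49
  (6-87/7)²=2025/49
  (9-87/7)²=576/49
Σ(x-μ)² = 908/7
σ² = (908/7)/7 = 908/49

σ = √(908/49) ≈ 4.3047


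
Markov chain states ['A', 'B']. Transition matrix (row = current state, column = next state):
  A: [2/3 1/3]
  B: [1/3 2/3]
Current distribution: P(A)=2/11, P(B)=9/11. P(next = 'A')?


P(next=A) = Σᵢ P(now=i)×P(i→A)
= 2/11×2/3 + 9/11×1/3
= 4/33 + 3/11 = 13/33

P = 13/33 ≈ 0.3939


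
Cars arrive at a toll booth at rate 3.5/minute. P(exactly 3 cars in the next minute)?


Poisson(λ=3.5): P(X=3) = e^(-λ)×λ^k/k!
= e^(-3.5) × 3.5^3 / 3!
≈ 0.03019738342 × 42.875 / 6 ≈ 0.215785

P(X=3) ≈ 0.215785 ≈ 21.58%


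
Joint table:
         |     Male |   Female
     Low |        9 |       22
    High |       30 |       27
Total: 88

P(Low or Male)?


P(Low∨Male) = P(Low) + P(Male) - P(Low∧Male)
= (31 + 39 - 9)/88 = 61/88

P = 61/88 ≈ 69.32%


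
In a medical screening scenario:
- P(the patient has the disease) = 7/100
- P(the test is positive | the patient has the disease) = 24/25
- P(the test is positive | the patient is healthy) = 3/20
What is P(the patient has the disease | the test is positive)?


Using Bayes' theorem:
P(A|B) = P(B|A)·P(A) / P(B)

P(the test is positive) = 24/25 × 7/100 + 3/20 × 93/100
= 42/625 + 279/2000 = 2067/10000

P(the patient has the disease|the test is positive) = (42/625) / (2067/10000) = 224/689

P(the patient has the disease|the test is positive) = 224/689 ≈ 32.51%


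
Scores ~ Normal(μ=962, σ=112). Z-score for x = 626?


z = (x - μ)/σ = (626 - 962)/112 = -3.0

z = -3.0


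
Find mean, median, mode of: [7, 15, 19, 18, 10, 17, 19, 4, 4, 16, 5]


Sorted: [4, 4, 5, 7, 10, 15, 16, 17, 18, 19, 19]
Mean = 134/11
Median = 15
Freq: {7: 1, 15: 1, 19: 2, 18: 1, 10: 1, 17: 1, 4: 2, 16: 1, 5: 1}
Mode: [4, 19]

Mean=134/11, Median=15, Mode=[4, 19]


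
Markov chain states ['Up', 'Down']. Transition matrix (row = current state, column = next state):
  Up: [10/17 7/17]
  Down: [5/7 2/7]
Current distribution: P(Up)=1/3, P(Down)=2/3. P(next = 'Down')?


P(next=Down) = Σᵢ P(now=i)×P(i→Down)
= 1/3×7/17 + 2/3×2/7
= 7/51 + 4/21 = 39/119

P = 39/119 ≈ 0.3277


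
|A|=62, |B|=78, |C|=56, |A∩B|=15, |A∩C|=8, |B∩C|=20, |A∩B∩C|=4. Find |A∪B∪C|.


|A∪B∪C| = 62+78+56-15-8-20+4 = 157

|A∪B∪C| = 157


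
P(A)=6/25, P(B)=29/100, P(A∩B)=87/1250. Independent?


P(A)×P(B) = 87/1250
P(A∩B) = 87/1250
Equal ✓ → Independent

Yes, independent


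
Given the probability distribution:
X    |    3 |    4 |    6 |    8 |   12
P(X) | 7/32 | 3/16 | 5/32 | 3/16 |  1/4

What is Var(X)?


E[X] = 219/32
E[X²] = 1875/32
Var(X) = E[X²] - (E[X])² = 1875/32 - 47961/1024 = 12039/1024

Var(X) = 12039/1024 ≈ 11.7568


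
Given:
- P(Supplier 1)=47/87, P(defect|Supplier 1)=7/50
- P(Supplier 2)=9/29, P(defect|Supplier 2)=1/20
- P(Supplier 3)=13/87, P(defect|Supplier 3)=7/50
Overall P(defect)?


P(B) = Σ P(B|Aᵢ)×P(Aᵢ)
  7/50×47/87 = 329/4350
  1/20×9/29 = 9/580
  7/50×13/87 = 91/4350
Sum = 13/116

P(defect) = 13/116 ≈ 11.21%


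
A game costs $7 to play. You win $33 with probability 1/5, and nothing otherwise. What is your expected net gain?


E[gain] = (33-7)×1/5 + (-7)×4/5
= 26/5 - 28/5 = -2/5

Expected net gain = $-2/5 ≈ $-0.40


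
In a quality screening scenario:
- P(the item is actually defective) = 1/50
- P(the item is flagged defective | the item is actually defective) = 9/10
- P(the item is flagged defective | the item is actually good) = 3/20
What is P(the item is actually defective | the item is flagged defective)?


Using Bayes' theorem:
P(A|B) = P(B|A)·P(A) / P(B)

P(the item is flagged defective) = 9/10 × 1/50 + 3/20 × 49/50
= 9/500 + 147/1000 = 33/200

P(the item is actually defective|the item is flagged defective) = (9/500) / (33/200) = 6/55

P(the item is actually defective|the item is flagged defective) = 6/55 ≈ 10.91%


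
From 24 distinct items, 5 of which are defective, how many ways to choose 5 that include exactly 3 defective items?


Choose 3 of the 5 defective items and 2 of the other 19 items:
C(5,3)×C(19,2) = 10×171 = 1710

1710


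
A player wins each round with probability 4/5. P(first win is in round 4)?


Geometric: P(X=4) = (1-p)^(k-1)×p = (1/5)^3×4/5 = 4/625

P(X=4) = 4/625 ≈ 0.64%


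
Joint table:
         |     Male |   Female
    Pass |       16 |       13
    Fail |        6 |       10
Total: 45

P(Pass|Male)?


P(Pass|Male) = 16/(16+6) = 16/22 = 8/11

P = 8/11 ≈ 72.73%


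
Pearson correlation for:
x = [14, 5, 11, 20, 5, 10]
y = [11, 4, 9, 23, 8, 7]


n=6, Σx=65, Σy=62, Σxy=843, Σx²=867, Σy²=860
r = (6×843 - 65×62)/√((6×867 - 65²)(6×860 - 62²))
= 1028/√(977×1316) = 1028/√1285732 ≈ 1028/1133.9012 ≈ 0.9066

r ≈ 0.9066


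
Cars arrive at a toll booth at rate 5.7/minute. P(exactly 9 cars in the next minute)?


Poisson(λ=5.7): P(X=9) = e^(-λ)×λ^k/k!
= e^(-5.7) × 5.7^9 / 9!
≈ 0.003345965457 × 6351461.95538 / 362880 ≈ 0.058564

P(X=9) ≈ 0.058564 ≈ 5.86%


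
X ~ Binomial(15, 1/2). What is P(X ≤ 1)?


P(X ≤ 1) = Σ P(X=i) for i=0..1
P(X=0) = 1/32768
P(X=1) = 15/32768
Sum = 1/2048

P(X ≤ 1) = 1/2048 ≈ 0.05%


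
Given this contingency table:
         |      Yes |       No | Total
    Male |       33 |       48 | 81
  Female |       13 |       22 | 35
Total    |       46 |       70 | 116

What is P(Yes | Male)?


P(Yes | Male) = 33/(33+48) = 33/81 = 11/27

P(Yes|Male) = 11/27 ≈ 40.74%


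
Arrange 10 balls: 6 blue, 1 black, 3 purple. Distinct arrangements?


10!/(6!×1!×3!) = 840

840


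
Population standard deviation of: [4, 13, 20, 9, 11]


Mean = 57/5
  (4-57/5)²=1369/25
  (13-57/5)²=64/25
  (20-57/5)²=1849/25
  (9-57/5)²=144/25
  (11-57/5)²=4/25
Σ(x-μ)² = 686/5
σ² = (686/5)/5 = 686/25

σ = √(686/25) ≈ 5.2383


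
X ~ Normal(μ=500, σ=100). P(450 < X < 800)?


z₁=(450-500)/100=-0.5, z₂=(800-500)/100=3.0
P = Φ(3.0) - Φ(-0.5) = 0.998650 - 0.308538 = 0.690112 ≈ 0.6901

P(450 < X < 800) ≈ 0.6901


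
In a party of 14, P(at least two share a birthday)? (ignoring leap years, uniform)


P(all different) = Π(365-i)/365 for i=0..13
= 0.776897
P(match) = 1 - 0.776897 = 0.223103

P ≈ 0.2231 ≈ 22.31%


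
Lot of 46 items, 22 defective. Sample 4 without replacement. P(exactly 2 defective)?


Hypergeometric: C(22,2)×C(24,2)/C(46,4)
= 231×276/163185 = 84/215

P(X=2) = 84/215 ≈ 39.07%


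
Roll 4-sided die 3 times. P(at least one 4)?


P(no 4)^3 = (3/4)^3 = 27/64
P(≥1) = 1 - 27/64 = 37/64

P = 37/64 ≈ 57.81%


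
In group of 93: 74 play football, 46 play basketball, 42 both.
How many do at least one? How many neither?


|A∪B| = 74+46-42 = 78
Neither = 93-78 = 15

At least one: 78; Neither: 15


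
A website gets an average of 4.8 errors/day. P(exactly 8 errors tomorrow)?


Poisson(λ=4.8): P(X=8) = e^(-λ)×λ^k/k!
= e^(-4.8) × 4.8^8 / 8!
≈ 0.008229747049 × 281792.804291 / 40320 ≈ 0.057517

P(X=8) ≈ 0.057517 ≈ 5.75%


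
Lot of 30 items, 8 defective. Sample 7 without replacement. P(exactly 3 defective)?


Hypergeometric: C(8,3)×C(22,4)/C(30,7)
= 56×7315/2035800 = 10241/50895

P(X=3) = 10241/50895 ≈ 20.12%


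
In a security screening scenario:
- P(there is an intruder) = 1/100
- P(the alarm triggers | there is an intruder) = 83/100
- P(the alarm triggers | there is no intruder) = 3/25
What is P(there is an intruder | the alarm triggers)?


Using Bayes' theorem:
P(A|B) = P(B|A)·P(A) / P(B)

P(the alarm triggers) = 83/100 × 1/100 + 3/25 × 99/100
= 83/10000 + 297/2500 = 1271/10000

P(there is an intruder|the alarm triggers) = (83/10000) / (1271/10000) = 83/1271

P(there is an intruder|the alarm triggers) = 83/1271 ≈ 6.53%


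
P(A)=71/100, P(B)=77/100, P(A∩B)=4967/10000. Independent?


P(A)×P(B) = 5467/10000
P(A∩B) = 4967/10000
Not equal → NOT independent

No, not independent


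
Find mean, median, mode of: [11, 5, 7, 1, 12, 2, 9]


Sorted: [1, 2, 5, 7, 9, 11, 12]
Mean = 47/7
Median = 7
Freq: {11: 1, 5: 1, 7: 1, 1: 1, 12: 1, 2: 1, 9: 1}
Mode: No mode

Mean=47/7, Median=7, Mode=No mode


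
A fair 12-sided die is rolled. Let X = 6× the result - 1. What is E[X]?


E[die] = (1+12)/2 = 13/2
E[X] = 6×13/2 - 1 = 38

E[X] = 38


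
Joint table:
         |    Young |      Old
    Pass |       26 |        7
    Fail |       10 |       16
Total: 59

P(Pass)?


P(Pass) = (26+7)/59 = 33/59

P(Pass) = 33/59 ≈ 55.93%


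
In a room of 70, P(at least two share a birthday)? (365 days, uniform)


P(all different) = Π(365-i)/365 for i=0..69
= 0.000840
P(match) = 1 - 0.000840 = 0.999160

P ≈ 0.9992 ≈ 99.92%


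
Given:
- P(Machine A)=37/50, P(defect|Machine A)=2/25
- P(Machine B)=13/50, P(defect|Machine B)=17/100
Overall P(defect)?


P(B) = Σ P(B|Aᵢ)×P(Aᵢ)
  2/25×37/50 = 37/625
  17/100×13/50 = 221/5000
Sum = 517/5000

P(defect) = 517/5000 ≈ 10.34%


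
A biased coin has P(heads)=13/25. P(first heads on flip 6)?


Geometric: P(X=6) = (1-p)^(k-1)×p = (12/25)^5×13/25 = 3234816/244140625

P(X=6) = 3234816/244140625 ≈ 1.32%


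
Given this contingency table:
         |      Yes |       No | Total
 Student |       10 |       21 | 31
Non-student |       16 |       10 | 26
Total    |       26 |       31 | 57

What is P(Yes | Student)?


P(Yes | Student) = 10/(10+21) = 10/31

P(Yes|Student) = 10/31 ≈ 32.26%


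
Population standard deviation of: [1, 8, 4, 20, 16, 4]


Mean = 53/6
  (1-53/6)²=2209/36
  (8-53/6)²=25/36
  (4-53/6)²=841/36
  (20-53/6)²=4489/36
  (16-53/6)²=1849/36
  (4-53/6)²=841/36
Σ(x-μ)² = 1709/6
σ² = (1709/6)/6 = 1709/36

σ = √(1709/36) ≈ 6.8900


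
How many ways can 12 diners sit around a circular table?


Circular arrangements of 12 distinct objects: fix one position to break rotational symmetry.
(n-1)! = 11! = 39916800

39916800


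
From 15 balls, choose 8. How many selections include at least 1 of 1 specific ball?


Complement: C(15,8) - C(14,8) = 6435 - 3003 = 3432

3432


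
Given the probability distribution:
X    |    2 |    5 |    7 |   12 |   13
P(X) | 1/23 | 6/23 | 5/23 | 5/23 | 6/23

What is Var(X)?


E[X] = 205/23
E[X²] = 2133/23
Var(X) = E[X²] - (E[X])² = 2133/23 - 42025/529 = 7034/529

Var(X) = 7034/529 ≈ 13.2968


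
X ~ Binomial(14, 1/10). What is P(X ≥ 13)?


P(X ≥ 13) = Σ P(X=i) for i=13..14
P(X=13) = 63/50000000000000
P(X=14) = 1/100000000000000
Sum = 127/100000000000000

P(X ≥ 13) = 127/100000000000000 ≈ 0.00%


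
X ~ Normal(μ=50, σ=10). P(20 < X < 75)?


z₁=(20-50)/10=-3.0, z₂=(75-50)/10=2.5
P = Φ(2.5) - Φ(-3.0) = 0.993790 - 0.001350 = 0.992440 ≈ 0.9924

P(20 < X < 75) ≈ 0.9924


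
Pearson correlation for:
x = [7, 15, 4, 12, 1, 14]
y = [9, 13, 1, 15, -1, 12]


n=6, Σx=53, Σy=49, Σxy=609, Σx²=631, Σy²=621
r = (6×609 - 53×49)/√((6×631 - 53²)(6×621 - 49²))
= 1057/√(977×1325) = 1057/√1294525 ≈ 1057/1137.7719 ≈ 0.9290

r ≈ 0.9290


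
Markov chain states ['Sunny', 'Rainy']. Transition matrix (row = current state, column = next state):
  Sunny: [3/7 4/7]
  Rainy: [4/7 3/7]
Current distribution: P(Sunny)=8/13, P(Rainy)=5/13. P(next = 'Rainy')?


P(next=Rainy) = Σᵢ P(now=i)×P(i→Rainy)
= 8/13×4/7 + 5/13×3/7
= 32/91 + 15/91 = 47/91

P = 47/91 ≈ 0.5165


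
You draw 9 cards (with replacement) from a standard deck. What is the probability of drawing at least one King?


P(not a King) = 48/52 = 12/13
P(none in 9 draws) = (12/13)^9 = 5159780352/10604499373
P(≥1 King) = 1 - 5159780352/10604499373 = 5444719021/10604499373

P = 5444719021/10604499373 ≈ 51.34%


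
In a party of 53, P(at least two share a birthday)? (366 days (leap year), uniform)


P(all different) = Π(366-i)/366 for i=0..52
= 0.019079
P(match) = 1 - 0.019079 = 0.980921

P ≈ 0.9809 ≈ 98.09%


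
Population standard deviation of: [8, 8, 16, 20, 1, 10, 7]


Mean = 70/7 = 10
  (8-10)²=4
  (8-10)²=4
  (16-10)²=36
  (20-10)²=100
  (1-10)²=81
  (10-10)²=0
  (7-10)²=9
Σ(x-μ)² = 234
σ² = 234/7

σ = √(234/7) ≈ 5.7817


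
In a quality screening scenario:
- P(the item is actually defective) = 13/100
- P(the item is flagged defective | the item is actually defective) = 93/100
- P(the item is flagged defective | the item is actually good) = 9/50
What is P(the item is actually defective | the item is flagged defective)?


Using Bayes' theorem:
P(A|B) = P(B|A)·P(A) / P(B)

P(the item is flagged defective) = 93/100 × 13/100 + 9/50 × 87/100
= 1209/10000 + 783/5000 = 111/400

P(the item is actually defective|the item is flagged defective) = (1209/10000) / (111/400) = 403/925

P(the item is actually defective|the item is flagged defective) = 403/925 ≈ 43.57%


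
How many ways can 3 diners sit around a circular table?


Circular arrangements of 3 distinct objects: fix one position to break rotational symmetry.
(n-1)! = 2! = 2

2


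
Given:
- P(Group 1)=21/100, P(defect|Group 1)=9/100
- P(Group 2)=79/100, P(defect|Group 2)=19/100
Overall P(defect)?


P(B) = Σ P(B|Aᵢ)×P(Aᵢ)
  9/100×21/100 = 189/10000
  19/100×79/100 = 1501/10000
Sum = 169/1000

P(defect) = 169/1000 ≈ 16.90%


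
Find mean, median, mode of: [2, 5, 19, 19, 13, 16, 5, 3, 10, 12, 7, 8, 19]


Sorted: [2, 3, 5, 5, 7, 8, 10, 12, 13, 16, 19, 19, 19]
Mean = 138/13
Median = 10
Freq: {2: 1, 5: 2, 19: 3, 13: 1, 16: 1, 3: 1, 10: 1, 12: 1, 7: 1, 8: 1}
Mode: [19]

Mean=138/13, Median=10, Mode=19


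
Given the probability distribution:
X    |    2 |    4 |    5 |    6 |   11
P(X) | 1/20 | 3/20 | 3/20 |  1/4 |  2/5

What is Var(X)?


E[X] = 147/20
E[X²] = 255/4
Var(X) = E[X²] - (E[X])² = 255/4 - 21609/400 = 3891/400

Var(X) = 3891/400 ≈ 9.7275


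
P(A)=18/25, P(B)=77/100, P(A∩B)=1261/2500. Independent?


P(A)×P(B) = 693/1250
P(A∩B) = 1261/2500
Not equal → NOT independent

No, not independent


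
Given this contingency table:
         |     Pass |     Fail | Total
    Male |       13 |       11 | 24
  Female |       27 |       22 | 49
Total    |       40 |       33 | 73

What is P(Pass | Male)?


P(Pass | Male) = 13/(13+11) = 13/24

P(Pass|Male) = 13/24 ≈ 54.17%


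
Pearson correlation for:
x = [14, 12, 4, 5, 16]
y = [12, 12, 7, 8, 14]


n=5, Σx=51, Σy=53, Σxy=604, Σx²=637, Σy²=597
r = (5×604 - 51×53)/√((5×637 - 51²)(5×597 - 53²))
= 317/√(584×176) = 317/√102784 ≈ 317/320.5994 ≈ 0.9888

r ≈ 0.9888


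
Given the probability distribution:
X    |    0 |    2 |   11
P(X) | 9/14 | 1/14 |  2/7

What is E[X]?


E[X] = Σ x·P(X=x)
= (0)×(9/14) + (2)×(1/14) + (11)×(2/7)
= 23/7

E[X] = 23/7


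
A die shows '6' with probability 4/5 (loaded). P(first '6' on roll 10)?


Geometric: P(X=10) = (1-p)^(k-1)×p = (1/5)^9×4/5 = 4/9765625

P(X=10) = 4/9765625 ≈ 0.00%


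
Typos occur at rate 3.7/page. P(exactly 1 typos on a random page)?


Poisson(λ=3.7): P(X=1) = e^(-λ)×λ^k/k!
= e^(-3.7) × 3.7^1 / 1!
≈ 0.02472352647 × 3.7 / 1 ≈ 0.091477

P(X=1) ≈ 0.091477 ≈ 9.15%


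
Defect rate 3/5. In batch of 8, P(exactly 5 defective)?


Binomial: P(X=5) = C(8,5)×p^5×(1-p)^3
= 56 × 243/3125 × 8/125 = 108864/390625

P(X=5) = 108864/390625 ≈ 27.87%


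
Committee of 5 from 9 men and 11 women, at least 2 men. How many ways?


Count by #men:
  2M,3W: C(9,2)×C(11,3)=5940
  3M,2W: C(9,3)×C(11,2)=4620
  4M,1W: C(9,4)×C(11,1)=1386
  5M,0W: C(9,5)×C(11,0)=126
Total = 12072

12072


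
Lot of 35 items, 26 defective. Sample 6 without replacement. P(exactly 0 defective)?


Hypergeometric: C(26,0)×C(9,6)/C(35,6)
= 1×84/1623160 = 3/57970

P(X=0) = 3/57970 ≈ 0.01%


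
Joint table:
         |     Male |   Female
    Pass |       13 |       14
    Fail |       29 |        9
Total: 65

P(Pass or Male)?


P(Pass∨Male) = P(Pass) + P(Male) - P(Pass∧Male)
= (27 + 42 - 13)/65 = 56/65

P = 56/65 ≈ 86.15%


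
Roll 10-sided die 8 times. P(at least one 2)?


P(no 2)^8 = (9/10)^8 = 43046721/100000000
P(≥1) = 1 - 43046721/100000000 = 56953279/100000000

P = 56953279/100000000 ≈ 56.95%


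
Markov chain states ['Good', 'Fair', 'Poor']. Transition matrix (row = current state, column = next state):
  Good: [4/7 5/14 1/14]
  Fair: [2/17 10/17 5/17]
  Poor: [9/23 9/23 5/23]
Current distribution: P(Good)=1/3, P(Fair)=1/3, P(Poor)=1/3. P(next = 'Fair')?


P(next=Fair) = Σᵢ P(now=i)×P(i→Fair)
= 1/3×5/14 + 1/3×10/17 + 1/3×9/23
= 5/42 + 10/51 + 3/23 = 2439/5474

P = 2439/5474 ≈ 0.4456


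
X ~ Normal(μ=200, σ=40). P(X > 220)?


z = (220-200)/40 = 0.5
P(X > 220) = 1 - P(Z ≤ 0.5) = 1 - 0.6915 = 0.3085

P(X > 220) ≈ 0.3085


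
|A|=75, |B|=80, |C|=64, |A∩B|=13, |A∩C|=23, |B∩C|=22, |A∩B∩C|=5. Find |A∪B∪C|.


|A∪B∪C| = 75+80+64-13-23-22+5 = 166

|A∪B∪C| = 166


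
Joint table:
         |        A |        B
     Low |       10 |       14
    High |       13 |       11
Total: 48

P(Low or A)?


P(Low∨A) = P(Low) + P(A) - P(Low∧A)
= (24 + 23 - 10)/48 = 37/48

P = 37/48 ≈ 77.08%


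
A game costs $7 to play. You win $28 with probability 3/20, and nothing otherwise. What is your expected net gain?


E[gain] = (28-7)×3/20 + (-7)×17/20
= 63/20 - 119/20 = -14/5

Expected net gain = $-14/5 ≈ $-2.80


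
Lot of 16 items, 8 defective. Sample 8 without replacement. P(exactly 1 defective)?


Hypergeometric: C(8,1)×C(8,7)/C(16,8)
= 8×8/12870 = 32/6435

P(X=1) = 32/6435 ≈ 0.50%


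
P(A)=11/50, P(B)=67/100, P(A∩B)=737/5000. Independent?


P(A)×P(B) = 737/5000
P(A∩B) = 737/5000
Equal ✓ → Independent

Yes, independent


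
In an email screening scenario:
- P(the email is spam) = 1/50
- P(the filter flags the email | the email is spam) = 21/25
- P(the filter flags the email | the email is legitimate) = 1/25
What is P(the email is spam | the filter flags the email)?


Using Bayes' theorem:
P(A|B) = P(B|A)·P(A) / P(B)

P(the filter flags the email) = 21/25 × 1/50 + 1/25 × 49/50
= 21/1250 + 49/1250 = 7/125

P(the email is spam|the filter flags the email) = (21/1250) / (7/125) = 3/10

P(the email is spam|the filter flags the email) = 3/10 ≈ 30.00%


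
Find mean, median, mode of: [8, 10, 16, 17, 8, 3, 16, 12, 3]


Sorted: [3, 3, 8, 8, 10, 12, 16, 16, 17]
Mean = 93/9 = 31/3
Median = 10
Freq: {8: 2, 10: 1, 16: 2, 17: 1, 3: 2, 12: 1}
Mode: [3, 8, 16]

Mean=31/3, Median=10, Mode=[3, 8, 16]


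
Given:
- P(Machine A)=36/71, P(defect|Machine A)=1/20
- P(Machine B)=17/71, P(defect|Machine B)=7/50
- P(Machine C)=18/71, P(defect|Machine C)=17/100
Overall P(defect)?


P(B) = Σ P(B|Aᵢ)×P(Aᵢ)
  1/20×36/71 = 9/355
  7/50×17/71 = 119/3550
  17/100×18/71 = 153/3550
Sum = 181/1775

P(defect) = 181/1775 ≈ 10.20%


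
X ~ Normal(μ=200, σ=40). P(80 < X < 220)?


z₁=(80-200)/40=-3.0, z₂=(220-200)/40=0.5
P = Φ(0.5) - Φ(-3.0) = 0.691462 - 0.001350 = 0.690112 ≈ 0.6901

P(80 < X < 220) ≈ 0.6901


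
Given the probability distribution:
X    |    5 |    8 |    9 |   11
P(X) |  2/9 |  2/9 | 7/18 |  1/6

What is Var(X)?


E[X] = 74/9
E[X²] = 643/9
Var(X) = E[X²] - (E[X])² = 643/9 - 5476/81 = 311/81

Var(X) = 311/81 ≈ 3.8395


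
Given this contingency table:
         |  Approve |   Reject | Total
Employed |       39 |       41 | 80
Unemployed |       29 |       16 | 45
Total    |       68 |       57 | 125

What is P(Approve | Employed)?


P(Approve | Employed) = 39/(39+41) = 39/80

P(Approve|Employed) = 39/80 ≈ 48.75%


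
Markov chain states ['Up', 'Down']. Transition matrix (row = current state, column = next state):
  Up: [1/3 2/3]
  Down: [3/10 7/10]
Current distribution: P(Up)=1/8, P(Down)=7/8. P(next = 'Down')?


P(next=Down) = Σᵢ P(now=i)×P(i→Down)
= 1/8×2/3 + 7/8×7/10
= 1/12 + 49/80 = 167/240

P = 167/240 ≈ 0.6958


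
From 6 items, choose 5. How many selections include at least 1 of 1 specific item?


Complement: C(6,5) - C(5,5) = 6 - 1 = 5

5


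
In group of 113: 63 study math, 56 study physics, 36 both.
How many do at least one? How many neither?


|A∪B| = 63+56-36 = 83
Neither = 113-83 = 30

At least one: 83; Neither: 30


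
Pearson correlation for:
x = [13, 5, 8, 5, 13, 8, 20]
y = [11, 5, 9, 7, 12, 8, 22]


n=7, Σx=72, Σy=74, Σxy=935, Σx²=916, Σy²=968
r = (7×935 - 72×74)/√((7×916 - 72²)(7×968 - 74²))
= 1217/√(1228×1300) = 1217/√1596400 ≈ 1217/1263.4872 ≈ 0.9632

r ≈ 0.9632


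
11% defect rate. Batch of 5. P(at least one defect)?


P(all good) = (89/100)^5 = 5584059449/10000000000
P(≥1 defect) = 4415940551/10000000000

P = 4415940551/10000000000 ≈ 44.16%


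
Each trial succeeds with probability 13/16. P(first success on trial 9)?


Geometric: P(X=9) = (1-p)^(k-1)×p = (3/16)^8×13/16 = 85293/68719476736

P(X=9) = 85293/68719476736 ≈ 0.00%


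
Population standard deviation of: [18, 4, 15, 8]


Mean = 45/4
  (18-45/4)²=729/16
  (4-45/4)²=841/16
  (15-45/4)²=225/16
  (8-45/4)²=169/16
Σ(x-μ)² = 491/4
σ² = (491/4)/4 = 491/16

σ = √(491/16) ≈ 5.5396


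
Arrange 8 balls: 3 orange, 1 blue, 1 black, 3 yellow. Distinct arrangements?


8!/(3!×1!×1!×3!) = 1120

1120


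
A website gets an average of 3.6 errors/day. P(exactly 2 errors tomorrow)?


Poisson(λ=3.6): P(X=2) = e^(-λ)×λ^k/k!
= e^(-3.6) × 3.6^2 / 2!
≈ 0.02732372245 × 12.96 / 2 ≈ 0.177058

P(X=2) ≈ 0.177058 ≈ 17.71%


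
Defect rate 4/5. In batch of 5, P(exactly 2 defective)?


Binomial: P(X=2) = C(5,2)×p^2×(1-p)^3
= 10 × 16/25 × 1/125 = 32/625

P(X=2) = 32/625 ≈ 5.12%


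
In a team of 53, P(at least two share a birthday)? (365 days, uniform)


P(all different) = Π(365-i)/365 for i=0..52
= 0.018862
P(match) = 1 - 0.018862 = 0.981138

P ≈ 0.9811 ≈ 98.11%


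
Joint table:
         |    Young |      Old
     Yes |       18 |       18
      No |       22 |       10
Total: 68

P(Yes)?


P(Yes) = (18+18)/68 = 36/68 = 9/17

P(Yes) = 9/17 ≈ 52.94%


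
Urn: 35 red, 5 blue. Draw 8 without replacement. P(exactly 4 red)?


Hypergeometric: C(35,4)×C(5,4)/C(40,8)
= 52360×5/76904685 = 280/82251

P(X=4) = 280/82251 ≈ 0.34%


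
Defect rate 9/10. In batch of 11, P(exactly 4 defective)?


Binomial: P(X=4) = C(11,4)×p^4×(1-p)^7
= 330 × 6561/10000 × 1/10000000 = 216513/10000000000

P(X=4) = 216513/10000000000 ≈ 0.00%


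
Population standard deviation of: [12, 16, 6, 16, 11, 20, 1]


Mean = 82/7
  (12-82/7)²=4/49
  (16-82/7)²=900/49
  (6-82/7)²=1600/49
  (16-82/7)²=900/49
  (11-82/7)²=25/49
  (20-82/7)²=3364/49
  (1-82/7)²=5625/49
Σ(x-μ)² = 1774/7
σ² = (1774/7)/7 = 1774/49

σ = √(1774/49) ≈ 6.0170


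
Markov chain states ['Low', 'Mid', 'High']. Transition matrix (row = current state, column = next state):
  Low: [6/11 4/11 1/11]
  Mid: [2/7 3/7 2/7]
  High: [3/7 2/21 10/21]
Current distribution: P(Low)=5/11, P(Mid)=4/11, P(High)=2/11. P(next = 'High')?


P(next=High) = Σᵢ P(now=i)×P(i→High)
= 5/11×1/11 + 4/11×2/7 + 2/11×10/21
= 5/121 + 8/77 + 20/231 = 589/2541

P = 589/2541 ≈ 0.2318


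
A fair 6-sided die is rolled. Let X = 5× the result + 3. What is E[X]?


E[die] = (1+6)/2 = 7/2
E[X] = 5×7/2 + 3 = 41/2

E[X] = 41/2


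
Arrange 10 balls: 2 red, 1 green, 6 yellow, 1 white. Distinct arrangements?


10!/(2!×1!×6!×1!) = 2520

2520


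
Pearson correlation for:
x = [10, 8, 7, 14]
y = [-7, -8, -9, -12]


n=4, Σx=39, Σy=-36, Σxy=-365, Σx²=409, Σy²=338
r = (4×(-365) - 39×(-36))/√((4×409 - 39²)(4×338 - (-36)²))
= -56/√(115×56) = -56/√6440 ≈ -56/80.2496 ≈ -0.6978

r ≈ -0.6978


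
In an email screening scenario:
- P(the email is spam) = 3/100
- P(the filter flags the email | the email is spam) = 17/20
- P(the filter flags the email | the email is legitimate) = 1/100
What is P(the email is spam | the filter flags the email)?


Using Bayes' theorem:
P(A|B) = P(B|A)·P(A) / P(B)

P(the filter flags the email) = 17/20 × 3/100 + 1/100 × 97/100
= 51/2000 + 97/10000 = 22/625

P(the email is spam|the filter flags the email) = (51/2000) / (22/625) = 255/352

P(the email is spam|the filter flags the email) = 255/352 ≈ 72.44%


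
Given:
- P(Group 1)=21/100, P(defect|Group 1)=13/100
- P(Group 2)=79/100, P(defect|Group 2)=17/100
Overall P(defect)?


P(B) = Σ P(B|Aᵢ)×P(Aᵢ)
  13/100×21/100 = 273/10000
  17/100×79/100 = 1343/10000
Sum = 101/625

P(defect) = 101/625 ≈ 16.16%


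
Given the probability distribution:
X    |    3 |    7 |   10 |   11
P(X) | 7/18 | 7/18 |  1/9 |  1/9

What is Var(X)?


E[X] = 56/9
E[X²] = 424/9
Var(X) = E[X²] - (E[X])² = 424/9 - 3136/81 = 680/81

Var(X) = 680/81 ≈ 8.3951


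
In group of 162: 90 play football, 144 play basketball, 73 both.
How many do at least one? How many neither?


|A∪B| = 90+144-73 = 161
Neither = 162-161 = 1

At least one: 161; Neither: 1


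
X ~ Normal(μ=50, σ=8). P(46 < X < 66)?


z₁=(46-50)/8=-0.5, z₂=(66-50)/8=2.0
P = Φ(2.0) - Φ(-0.5) = 0.977250 - 0.308538 = 0.668712 ≈ 0.6687

P(46 < X < 66) ≈ 0.6687


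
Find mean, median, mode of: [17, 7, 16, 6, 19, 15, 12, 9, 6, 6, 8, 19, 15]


Sorted: [6, 6, 6, 7, 8, 9, 12, 15, 15, 16, 17, 19, 19]
Mean = 155/13
Median = 12
Freq: {17: 1, 7: 1, 16: 1, 6: 3, 19: 2, 15: 2, 12: 1, 9: 1, 8: 1}
Mode: [6]

Mean=155/13, Median=12, Mode=6


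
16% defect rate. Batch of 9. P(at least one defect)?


P(all good) = (21/25)^9 = 794280046581/3814697265625
P(≥1 defect) = 3020417219044/3814697265625

P = 3020417219044/3814697265625 ≈ 79.18%


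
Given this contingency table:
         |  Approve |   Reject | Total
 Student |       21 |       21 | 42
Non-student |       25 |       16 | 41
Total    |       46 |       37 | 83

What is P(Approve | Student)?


P(Approve | Student) = 21/(21+21) = 21/42 = 1/2

P(Approve|Student) = 1/2 ≈ 50.00%


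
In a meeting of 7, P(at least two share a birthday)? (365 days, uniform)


P(all different) = Π(365-i)/365 for i=0..6
= 0.943764
P(match) = 1 - 0.943764 = 0.056236

P ≈ 0.0562 ≈ 5.62%


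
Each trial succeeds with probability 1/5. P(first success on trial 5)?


Geometric: P(X=5) = (1-p)^(k-1)×p = (4/5)^4×1/5 = 256/3125

P(X=5) = 256/3125 ≈ 8.19%


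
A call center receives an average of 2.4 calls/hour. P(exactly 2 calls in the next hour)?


Poisson(λ=2.4): P(X=2) = e^(-λ)×λ^k/k!
= e^(-2.4) × 2.4^2 / 2!
≈ 0.09071795329 × 5.76 / 2 ≈ 0.261268

P(X=2) ≈ 0.261268 ≈ 26.13%


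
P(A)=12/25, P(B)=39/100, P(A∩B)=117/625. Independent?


P(A)×P(B) = 117/625
P(A∩B) = 117/625
Equal ✓ → Independent

Yes, independent


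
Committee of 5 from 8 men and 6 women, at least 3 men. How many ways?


Count by #men:
  3M,2W: C(8,3)×C(6,2)=840
  4M,1W: C(8,4)×C(6,1)=420
  5M,0W: C(8,5)×C(6,0)=56
Total = 1316

1316


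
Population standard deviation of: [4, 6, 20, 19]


Mean = 49/4
  (4-49/4)²=1089/16
  (6-49/4)²=625/16
  (20-49/4)²=961/16
  (19-49/4)²=729/16
Σ(x-μ)² = 851/4
σ² = (851/4)/4 = 851/16

σ = √(851/16) ≈ 7.2930


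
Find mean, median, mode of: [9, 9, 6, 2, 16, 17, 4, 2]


Sorted: [2, 2, 4, 6, 9, 9, 16, 17]
Mean = 65/8
Median = 15/2
Freq: {9: 2, 6: 1, 2: 2, 16: 1, 17: 1, 4: 1}
Mode: [2, 9]

Mean=65/8, Median=15/2, Mode=[2, 9]


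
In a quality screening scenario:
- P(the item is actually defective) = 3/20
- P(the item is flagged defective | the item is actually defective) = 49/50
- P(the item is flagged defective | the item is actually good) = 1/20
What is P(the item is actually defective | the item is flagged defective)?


Using Bayes' theorem:
P(A|B) = P(B|A)·P(A) / P(B)

P(the item is flagged defective) = 49/50 × 3/20 + 1/20 × 17/20
= 147/1000 + 17/400 = 379/2000

P(the item is actually defective|the item is flagged defective) = (147/1000) / (379/2000) = 294/379

P(the item is actually defective|the item is flagged defective) = 294/379 ≈ 77.57%


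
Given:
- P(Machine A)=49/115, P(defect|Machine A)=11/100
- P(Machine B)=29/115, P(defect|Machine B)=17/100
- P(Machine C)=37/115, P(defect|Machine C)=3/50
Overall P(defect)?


P(B) = Σ P(B|Aᵢ)×P(Aᵢ)
  11/100×49/115 = 539/11500
  17/100×29/115 = 493/11500
  3/50×37/115 = 111/5750
Sum = 627/5750

P(defect) = 627/5750 ≈ 10.90%


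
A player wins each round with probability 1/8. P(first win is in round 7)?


Geometric: P(X=7) = (1-p)^(k-1)×p = (7/8)^6×1/8 = 117649/2097152

P(X=7) = 117649/2097152 ≈ 5.61%


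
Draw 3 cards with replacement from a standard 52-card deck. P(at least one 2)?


P(not a 2) = 48/52 = 12/13
P(none in 3 draws) = (12/13)^3 = 1728/2197
P(≥1 2) = 1 - 1728/2197 = 469/2197

P = 469/2197 ≈ 21.35%


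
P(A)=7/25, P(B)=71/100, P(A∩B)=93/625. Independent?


P(A)×P(B) = 497/2500
P(A∩B) = 93/625
Not equal → NOT independent

No, not independent


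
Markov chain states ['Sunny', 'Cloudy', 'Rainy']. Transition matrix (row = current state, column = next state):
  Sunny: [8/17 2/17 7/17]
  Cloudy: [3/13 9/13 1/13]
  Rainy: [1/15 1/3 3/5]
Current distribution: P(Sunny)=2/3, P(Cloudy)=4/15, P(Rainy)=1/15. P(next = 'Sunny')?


P(next=Sunny) = Σᵢ P(now=i)×P(i→Sunny)
= 2/3×8/17 + 4/15×3/13 + 1/15×1/15
= 16/51 + 4/65 + 1/225 = 18881/49725

P = 18881/49725 ≈ 0.3797


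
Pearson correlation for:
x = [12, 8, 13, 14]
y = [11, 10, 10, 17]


n=4, Σx=47, Σy=48, Σxy=580, Σx²=573, Σy²=610
r = (4×580 - 47×48)/√((4×573 - 47²)(4×610 - 48²))
= 64/√(83×136) = 64/√11288 ≈ 64/106.2450 ≈ 0.6024

r ≈ 0.6024


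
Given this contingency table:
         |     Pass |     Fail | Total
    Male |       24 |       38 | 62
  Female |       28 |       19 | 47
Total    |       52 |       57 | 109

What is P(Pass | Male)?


P(Pass | Male) = 24/(24+38) = 24/62 = 12/31

P(Pass|Male) = 12/31 ≈ 38.71%


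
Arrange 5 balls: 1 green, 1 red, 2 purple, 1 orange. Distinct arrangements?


5!/(1!×1!×2!×1!) = 60

60


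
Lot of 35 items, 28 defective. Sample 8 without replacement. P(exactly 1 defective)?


Hypergeometric: C(28,1)×C(7,7)/C(35,8)
= 28×1/23535820 = 1/840565

P(X=1) = 1/840565 ≈ 0.00%


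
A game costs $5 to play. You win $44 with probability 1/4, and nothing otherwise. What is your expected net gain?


E[gain] = (44-5)×1/4 + (-5)×3/4
= 39/4 - 15/4 = 6

Expected net gain = $6 ≈ $6.00


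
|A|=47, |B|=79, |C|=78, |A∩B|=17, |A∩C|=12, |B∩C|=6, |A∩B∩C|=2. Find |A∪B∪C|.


|A∪B∪C| = 47+79+78-17-12-6+2 = 171

|A∪B∪C| = 171


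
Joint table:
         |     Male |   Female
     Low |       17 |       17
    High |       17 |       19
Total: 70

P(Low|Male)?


P(Low|Male) = 17/(17+17) = 17/34 = 1/2

P = 1/2 ≈ 50.00%


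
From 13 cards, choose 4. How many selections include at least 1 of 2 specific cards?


Complement: C(13,4) - C(11,4) = 715 - 330 = 385

385


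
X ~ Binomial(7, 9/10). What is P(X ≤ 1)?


P(X ≤ 1) = Σ P(X=i) for i=0..1
P(X=0) = 1/10000000
P(X=1) = 63/10000000
Sum = 1/156250

P(X ≤ 1) = 1/156250 ≈ 0.00%
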